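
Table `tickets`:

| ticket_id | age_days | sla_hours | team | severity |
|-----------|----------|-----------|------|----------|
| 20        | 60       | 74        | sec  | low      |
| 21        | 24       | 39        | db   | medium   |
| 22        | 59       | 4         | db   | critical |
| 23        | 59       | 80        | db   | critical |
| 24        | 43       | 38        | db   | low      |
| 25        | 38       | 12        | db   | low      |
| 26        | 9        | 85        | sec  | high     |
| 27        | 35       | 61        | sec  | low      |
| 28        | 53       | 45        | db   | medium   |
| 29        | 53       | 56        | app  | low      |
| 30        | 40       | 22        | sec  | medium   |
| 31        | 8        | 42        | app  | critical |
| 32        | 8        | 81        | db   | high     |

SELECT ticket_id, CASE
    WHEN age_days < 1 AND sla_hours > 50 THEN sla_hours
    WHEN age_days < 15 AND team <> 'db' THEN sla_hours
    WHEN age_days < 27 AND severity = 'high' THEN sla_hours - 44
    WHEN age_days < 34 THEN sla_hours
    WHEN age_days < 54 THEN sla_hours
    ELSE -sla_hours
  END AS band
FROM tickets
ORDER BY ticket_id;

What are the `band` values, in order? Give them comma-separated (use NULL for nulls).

-74, 39, -4, -80, 38, 12, 85, 61, 45, 56, 22, 42, 37

ticket_id=20: ELSE → -74
ticket_id=21: age_days < 34 → 39
ticket_id=22: ELSE → -4
ticket_id=23: ELSE → -80
ticket_id=24: age_days < 54 → 38
ticket_id=25: age_days < 54 → 12
ticket_id=26: age_days < 15 AND team <> 'db' → 85
ticket_id=27: age_days < 54 → 61
ticket_id=28: age_days < 54 → 45
ticket_id=29: age_days < 54 → 56
ticket_id=30: age_days < 54 → 22
ticket_id=31: age_days < 15 AND team <> 'db' → 42
ticket_id=32: age_days < 27 AND severity = 'high' → 37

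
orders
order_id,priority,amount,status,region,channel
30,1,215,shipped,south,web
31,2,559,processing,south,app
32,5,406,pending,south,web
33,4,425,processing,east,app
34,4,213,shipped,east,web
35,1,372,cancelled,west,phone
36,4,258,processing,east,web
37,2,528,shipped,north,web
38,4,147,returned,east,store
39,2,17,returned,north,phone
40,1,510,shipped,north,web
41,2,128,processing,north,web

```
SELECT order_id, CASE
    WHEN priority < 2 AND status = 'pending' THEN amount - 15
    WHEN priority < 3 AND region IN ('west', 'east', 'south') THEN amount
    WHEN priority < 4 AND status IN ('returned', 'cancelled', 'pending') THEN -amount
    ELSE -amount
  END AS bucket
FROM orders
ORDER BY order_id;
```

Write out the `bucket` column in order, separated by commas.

215, 559, -406, -425, -213, 372, -258, -528, -147, -17, -510, -128

order_id=30: priority < 3 AND region IN ('west', 'east', 'south') → 215
order_id=31: priority < 3 AND region IN ('west', 'east', 'south') → 559
order_id=32: ELSE → -406
order_id=33: ELSE → -425
order_id=34: ELSE → -213
order_id=35: priority < 3 AND region IN ('west', 'east', 'south') → 372
order_id=36: ELSE → -258
order_id=37: ELSE → -528
order_id=38: ELSE → -147
order_id=39: priority < 4 AND status IN ('returned', 'cancelled', 'pending') → -17
order_id=40: ELSE → -510
order_id=41: ELSE → -128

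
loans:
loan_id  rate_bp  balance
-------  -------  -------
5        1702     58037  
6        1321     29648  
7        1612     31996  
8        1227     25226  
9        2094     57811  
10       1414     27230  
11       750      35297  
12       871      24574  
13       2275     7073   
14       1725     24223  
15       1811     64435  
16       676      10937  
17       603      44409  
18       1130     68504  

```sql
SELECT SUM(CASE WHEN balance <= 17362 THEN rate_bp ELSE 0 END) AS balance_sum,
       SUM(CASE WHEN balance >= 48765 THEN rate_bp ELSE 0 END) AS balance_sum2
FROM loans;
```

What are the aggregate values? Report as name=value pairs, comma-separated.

[balance_sum: balance <= 17362]
loan_id=5: ✗
loan_id=6: ✗
loan_id=7: ✗
loan_id=8: ✗
loan_id=9: ✗
loan_id=10: ✗
loan_id=11: ✗
loan_id=12: ✗
loan_id=13: ✓ → 2275
loan_id=14: ✗
loan_id=15: ✗
loan_id=16: ✓ → 676
loan_id=17: ✗
loan_id=18: ✗
balance_sum = 2275 + 676 = 2951
—
[balance_sum2: balance >= 48765]
loan_id=5: ✓ → 1702
loan_id=6: ✗
loan_id=7: ✗
loan_id=8: ✗
loan_id=9: ✓ → 2094
loan_id=10: ✗
loan_id=11: ✗
loan_id=12: ✗
loan_id=13: ✗
loan_id=14: ✗
loan_id=15: ✓ → 1811
loan_id=16: ✗
loan_id=17: ✗
loan_id=18: ✓ → 1130
balance_sum2 = 1702 + 2094 + 1811 + 1130 = 6737

balance_sum=2951, balance_sum2=6737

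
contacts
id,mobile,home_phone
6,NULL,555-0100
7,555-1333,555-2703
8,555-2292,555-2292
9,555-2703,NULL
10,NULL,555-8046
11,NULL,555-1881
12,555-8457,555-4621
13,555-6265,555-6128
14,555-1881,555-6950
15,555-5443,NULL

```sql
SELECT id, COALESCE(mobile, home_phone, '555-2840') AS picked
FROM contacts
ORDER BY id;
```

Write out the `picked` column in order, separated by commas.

id=6: mobile=NULL, home_phone=555-0100 → 555-0100
id=7: mobile=555-1333 → 555-1333
id=8: mobile=555-2292 → 555-2292
id=9: mobile=555-2703 → 555-2703
id=10: mobile=NULL, home_phone=555-8046 → 555-8046
id=11: mobile=NULL, home_phone=555-1881 → 555-1881
id=12: mobile=555-8457 → 555-8457
id=13: mobile=555-6265 → 555-6265
id=14: mobile=555-1881 → 555-1881
id=15: mobile=555-5443 → 555-5443

555-0100, 555-1333, 555-2292, 555-2703, 555-8046, 555-1881, 555-8457, 555-6265, 555-1881, 555-5443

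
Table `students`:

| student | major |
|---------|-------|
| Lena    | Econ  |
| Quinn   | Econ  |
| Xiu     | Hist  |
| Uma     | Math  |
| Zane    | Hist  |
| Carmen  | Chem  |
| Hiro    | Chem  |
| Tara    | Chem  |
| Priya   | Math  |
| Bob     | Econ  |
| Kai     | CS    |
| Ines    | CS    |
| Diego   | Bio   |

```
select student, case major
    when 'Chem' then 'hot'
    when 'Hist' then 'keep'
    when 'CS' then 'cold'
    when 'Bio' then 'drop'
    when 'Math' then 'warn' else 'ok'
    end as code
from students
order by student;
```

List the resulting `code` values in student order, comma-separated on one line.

ok, hot, drop, hot, cold, cold, ok, warn, ok, hot, warn, keep, keep

student=Bob: ELSE → ok
student=Carmen: major='Chem' → hot
student=Diego: major='Bio' → drop
student=Hiro: major='Chem' → hot
student=Ines: major='CS' → cold
student=Kai: major='CS' → cold
student=Lena: ELSE → ok
student=Priya: major='Math' → warn
student=Quinn: ELSE → ok
student=Tara: major='Chem' → hot
student=Uma: major='Math' → warn
student=Xiu: major='Hist' → keep
student=Zane: major='Hist' → keep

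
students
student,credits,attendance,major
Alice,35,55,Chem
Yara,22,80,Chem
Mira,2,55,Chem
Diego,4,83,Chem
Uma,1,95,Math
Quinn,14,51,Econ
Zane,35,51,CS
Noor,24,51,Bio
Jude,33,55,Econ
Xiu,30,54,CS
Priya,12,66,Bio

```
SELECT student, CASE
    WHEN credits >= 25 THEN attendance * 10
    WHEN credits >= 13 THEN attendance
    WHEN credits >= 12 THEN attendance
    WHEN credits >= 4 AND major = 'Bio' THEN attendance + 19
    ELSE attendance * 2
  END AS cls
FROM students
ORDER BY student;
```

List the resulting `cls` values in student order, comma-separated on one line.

student=Alice: credits >= 25 → 550
student=Diego: ELSE → 166
student=Jude: credits >= 25 → 550
student=Mira: ELSE → 110
student=Noor: credits >= 13 → 51
student=Priya: credits >= 12 → 66
student=Quinn: credits >= 13 → 51
student=Uma: ELSE → 190
student=Xiu: credits >= 25 → 540
student=Yara: credits >= 13 → 80
student=Zane: credits >= 25 → 510

550, 166, 550, 110, 51, 66, 51, 190, 540, 80, 510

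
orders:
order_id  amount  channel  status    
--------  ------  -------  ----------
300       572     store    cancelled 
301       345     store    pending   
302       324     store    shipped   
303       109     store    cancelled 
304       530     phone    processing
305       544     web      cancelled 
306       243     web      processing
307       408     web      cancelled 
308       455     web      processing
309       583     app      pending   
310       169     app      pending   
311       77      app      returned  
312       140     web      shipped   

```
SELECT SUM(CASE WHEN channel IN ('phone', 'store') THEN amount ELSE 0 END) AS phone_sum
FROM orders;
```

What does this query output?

1880

order_id=300: ✓ → 572
order_id=301: ✓ → 345
order_id=302: ✓ → 324
order_id=303: ✓ → 109
order_id=304: ✓ → 530
order_id=305: ✗
order_id=306: ✗
order_id=307: ✗
order_id=308: ✗
order_id=309: ✗
order_id=310: ✗
order_id=311: ✗
order_id=312: ✗
phone_sum = 572 + 345 + 324 + 109 + 530 = 1880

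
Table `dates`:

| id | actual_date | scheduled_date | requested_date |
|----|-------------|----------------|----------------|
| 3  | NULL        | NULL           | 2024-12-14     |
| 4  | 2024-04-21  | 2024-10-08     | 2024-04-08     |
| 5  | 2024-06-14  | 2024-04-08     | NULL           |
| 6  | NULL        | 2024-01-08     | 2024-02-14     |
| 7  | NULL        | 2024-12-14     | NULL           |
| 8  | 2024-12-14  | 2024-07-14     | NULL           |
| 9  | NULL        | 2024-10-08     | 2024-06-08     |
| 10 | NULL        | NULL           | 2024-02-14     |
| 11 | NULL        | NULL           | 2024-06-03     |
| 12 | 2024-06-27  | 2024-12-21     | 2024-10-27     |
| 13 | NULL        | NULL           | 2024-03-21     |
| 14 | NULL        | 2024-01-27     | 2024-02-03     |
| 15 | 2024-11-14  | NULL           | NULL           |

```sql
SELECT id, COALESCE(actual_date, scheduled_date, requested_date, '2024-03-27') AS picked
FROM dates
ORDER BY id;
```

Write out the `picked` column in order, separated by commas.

2024-12-14, 2024-04-21, 2024-06-14, 2024-01-08, 2024-12-14, 2024-12-14, 2024-10-08, 2024-02-14, 2024-06-03, 2024-06-27, 2024-03-21, 2024-01-27, 2024-11-14

id=3: actual_date=NULL, scheduled_date=NULL, requested_date=2024-12-14 → 2024-12-14
id=4: actual_date=2024-04-21 → 2024-04-21
id=5: actual_date=2024-06-14 → 2024-06-14
id=6: actual_date=NULL, scheduled_date=2024-01-08 → 2024-01-08
id=7: actual_date=NULL, scheduled_date=2024-12-14 → 2024-12-14
id=8: actual_date=2024-12-14 → 2024-12-14
id=9: actual_date=NULL, scheduled_date=2024-10-08 → 2024-10-08
id=10: actual_date=NULL, scheduled_date=NULL, requested_date=2024-02-14 → 2024-02-14
id=11: actual_date=NULL, scheduled_date=NULL, requested_date=2024-06-03 → 2024-06-03
id=12: actual_date=2024-06-27 → 2024-06-27
id=13: actual_date=NULL, scheduled_date=NULL, requested_date=2024-03-21 → 2024-03-21
id=14: actual_date=NULL, scheduled_date=2024-01-27 → 2024-01-27
id=15: actual_date=2024-11-14 → 2024-11-14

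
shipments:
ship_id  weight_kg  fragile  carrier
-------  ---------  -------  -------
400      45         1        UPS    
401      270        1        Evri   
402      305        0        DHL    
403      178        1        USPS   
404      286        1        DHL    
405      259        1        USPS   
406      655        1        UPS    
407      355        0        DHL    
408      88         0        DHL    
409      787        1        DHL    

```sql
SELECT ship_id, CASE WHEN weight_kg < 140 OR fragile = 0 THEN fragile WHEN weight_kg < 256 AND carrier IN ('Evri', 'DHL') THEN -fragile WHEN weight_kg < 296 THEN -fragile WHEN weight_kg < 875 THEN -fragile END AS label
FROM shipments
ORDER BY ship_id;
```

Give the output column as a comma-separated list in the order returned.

ship_id=400: weight_kg < 140 OR fragile = 0 → 1
ship_id=401: weight_kg < 296 → -1
ship_id=402: weight_kg < 140 OR fragile = 0 → 0
ship_id=403: weight_kg < 296 → -1
ship_id=404: weight_kg < 296 → -1
ship_id=405: weight_kg < 296 → -1
ship_id=406: weight_kg < 875 → -1
ship_id=407: weight_kg < 140 OR fragile = 0 → 0
ship_id=408: weight_kg < 140 OR fragile = 0 → 0
ship_id=409: weight_kg < 875 → -1

1, -1, 0, -1, -1, -1, -1, 0, 0, -1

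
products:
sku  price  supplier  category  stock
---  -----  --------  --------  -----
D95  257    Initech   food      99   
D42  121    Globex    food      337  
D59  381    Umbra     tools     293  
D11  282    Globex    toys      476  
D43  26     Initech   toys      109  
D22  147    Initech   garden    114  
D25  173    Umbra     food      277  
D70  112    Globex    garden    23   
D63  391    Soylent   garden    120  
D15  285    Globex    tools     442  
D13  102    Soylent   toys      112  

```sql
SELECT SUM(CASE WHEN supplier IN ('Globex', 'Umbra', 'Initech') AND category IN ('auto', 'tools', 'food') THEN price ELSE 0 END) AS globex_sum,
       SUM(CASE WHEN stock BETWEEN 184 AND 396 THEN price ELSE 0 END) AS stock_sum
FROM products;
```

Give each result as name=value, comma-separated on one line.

[globex_sum: supplier IN ('Globex', 'Umbra', 'Initech') AND category IN ('auto', 'tools', 'food')]
sku=D95: ✓ → 257
sku=D42: ✓ → 121
sku=D59: ✓ → 381
sku=D11: ✗
sku=D43: ✗
sku=D22: ✗
sku=D25: ✓ → 173
sku=D70: ✗
sku=D63: ✗
sku=D15: ✓ → 285
sku=D13: ✗
globex_sum = 257 + 121 + 381 + 173 + 285 = 1217
—
[stock_sum: stock BETWEEN 184 AND 396]
sku=D95: ✗
sku=D42: ✓ → 121
sku=D59: ✓ → 381
sku=D11: ✗
sku=D43: ✗
sku=D22: ✗
sku=D25: ✓ → 173
sku=D70: ✗
sku=D63: ✗
sku=D15: ✗
sku=D13: ✗
stock_sum = 121 + 381 + 173 = 675

globex_sum=1217, stock_sum=675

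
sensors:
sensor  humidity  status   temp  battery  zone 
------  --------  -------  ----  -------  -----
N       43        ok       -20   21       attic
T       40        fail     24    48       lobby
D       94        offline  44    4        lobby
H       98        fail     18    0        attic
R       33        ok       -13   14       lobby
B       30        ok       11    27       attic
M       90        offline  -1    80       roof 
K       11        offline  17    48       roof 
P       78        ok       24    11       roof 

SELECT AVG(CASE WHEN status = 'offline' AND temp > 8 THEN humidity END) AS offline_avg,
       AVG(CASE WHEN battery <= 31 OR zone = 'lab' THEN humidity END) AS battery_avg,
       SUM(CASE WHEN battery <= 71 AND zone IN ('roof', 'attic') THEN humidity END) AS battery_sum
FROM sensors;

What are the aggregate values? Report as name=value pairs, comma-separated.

[offline_avg: status = 'offline' AND temp > 8]
sensor=N: ✗
sensor=T: ✗
sensor=D: ✓ → 94
sensor=H: ✗
sensor=R: ✗
sensor=B: ✗
sensor=M: ✗
sensor=K: ✓ → 11
sensor=P: ✗
offline_avg = (94 + 11) / 2 = 52.5
—
[battery_avg: battery <= 31 OR zone = 'lab']
sensor=N: ✓ → 43
sensor=T: ✗
sensor=D: ✓ → 94
sensor=H: ✓ → 98
sensor=R: ✓ → 33
sensor=B: ✓ → 30
sensor=M: ✗
sensor=K: ✗
sensor=P: ✓ → 78
battery_avg = (43 + 94 + 98 + 33 + 30 + 78) / 6 = 62.6666666667
—
[battery_sum: battery <= 71 AND zone IN ('roof', 'attic')]
sensor=N: ✓ → 43
sensor=T: ✗
sensor=D: ✗
sensor=H: ✓ → 98
sensor=R: ✗
sensor=B: ✓ → 30
sensor=M: ✗
sensor=K: ✓ → 11
sensor=P: ✓ → 78
battery_sum = 43 + 98 + 30 + 11 + 78 = 260

offline_avg=52.5, battery_avg=62.6666666667, battery_sum=260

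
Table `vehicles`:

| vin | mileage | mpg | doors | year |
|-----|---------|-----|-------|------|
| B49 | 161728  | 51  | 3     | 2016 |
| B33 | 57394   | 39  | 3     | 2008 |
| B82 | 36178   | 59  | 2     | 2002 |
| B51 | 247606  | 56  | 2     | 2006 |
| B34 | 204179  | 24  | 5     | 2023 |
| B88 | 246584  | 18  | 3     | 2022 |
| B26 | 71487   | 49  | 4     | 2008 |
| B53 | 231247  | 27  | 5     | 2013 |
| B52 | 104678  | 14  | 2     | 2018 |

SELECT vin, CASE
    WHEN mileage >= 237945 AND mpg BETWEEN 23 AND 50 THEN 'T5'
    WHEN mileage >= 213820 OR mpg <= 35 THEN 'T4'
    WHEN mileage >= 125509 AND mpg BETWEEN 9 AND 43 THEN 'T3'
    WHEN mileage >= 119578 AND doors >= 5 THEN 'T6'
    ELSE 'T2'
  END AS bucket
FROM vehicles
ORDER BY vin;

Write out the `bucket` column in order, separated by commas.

vin=B26: ELSE → T2
vin=B33: ELSE → T2
vin=B34: mileage >= 213820 OR mpg <= 35 → T4
vin=B49: ELSE → T2
vin=B51: mileage >= 213820 OR mpg <= 35 → T4
vin=B52: mileage >= 213820 OR mpg <= 35 → T4
vin=B53: mileage >= 213820 OR mpg <= 35 → T4
vin=B82: ELSE → T2
vin=B88: mileage >= 213820 OR mpg <= 35 → T4

T2, T2, T4, T2, T4, T4, T4, T2, T4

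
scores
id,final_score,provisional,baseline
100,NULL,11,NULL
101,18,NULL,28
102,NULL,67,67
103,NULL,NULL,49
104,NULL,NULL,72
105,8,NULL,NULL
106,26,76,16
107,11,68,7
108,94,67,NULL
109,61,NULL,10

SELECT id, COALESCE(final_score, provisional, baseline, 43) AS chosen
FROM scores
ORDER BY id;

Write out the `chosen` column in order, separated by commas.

id=100: final_score=NULL, provisional=11 → 11
id=101: final_score=18 → 18
id=102: final_score=NULL, provisional=67 → 67
id=103: final_score=NULL, provisional=NULL, baseline=49 → 49
id=104: final_score=NULL, provisional=NULL, baseline=72 → 72
id=105: final_score=8 → 8
id=106: final_score=26 → 26
id=107: final_score=11 → 11
id=108: final_score=94 → 94
id=109: final_score=61 → 61

11, 18, 67, 49, 72, 8, 26, 11, 94, 61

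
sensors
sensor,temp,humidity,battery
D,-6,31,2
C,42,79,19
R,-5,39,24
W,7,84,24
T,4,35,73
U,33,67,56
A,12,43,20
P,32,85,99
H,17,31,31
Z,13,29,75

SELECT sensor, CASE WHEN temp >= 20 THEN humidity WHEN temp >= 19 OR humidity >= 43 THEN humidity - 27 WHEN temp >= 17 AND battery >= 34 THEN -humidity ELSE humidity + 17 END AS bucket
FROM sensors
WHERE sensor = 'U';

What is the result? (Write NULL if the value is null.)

67

sensor = U: temp=33, humidity=67, battery=56.
temp >= 20 → true → 67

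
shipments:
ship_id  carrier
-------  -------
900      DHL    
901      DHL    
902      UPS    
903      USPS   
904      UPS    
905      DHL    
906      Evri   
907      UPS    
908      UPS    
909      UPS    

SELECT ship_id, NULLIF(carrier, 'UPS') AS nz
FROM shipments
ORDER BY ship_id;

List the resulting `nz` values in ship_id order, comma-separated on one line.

ship_id=900: carrier=DHL vs UPS: differ → DHL
ship_id=901: carrier=DHL vs UPS: differ → DHL
ship_id=902: carrier=UPS vs UPS: equal → NULL
ship_id=903: carrier=USPS vs UPS: differ → USPS
ship_id=904: carrier=UPS vs UPS: equal → NULL
ship_id=905: carrier=DHL vs UPS: differ → DHL
ship_id=906: carrier=Evri vs UPS: differ → Evri
ship_id=907: carrier=UPS vs UPS: equal → NULL
ship_id=908: carrier=UPS vs UPS: equal → NULL
ship_id=909: carrier=UPS vs UPS: equal → NULL

DHL, DHL, NULL, USPS, NULL, DHL, Evri, NULL, NULL, NULL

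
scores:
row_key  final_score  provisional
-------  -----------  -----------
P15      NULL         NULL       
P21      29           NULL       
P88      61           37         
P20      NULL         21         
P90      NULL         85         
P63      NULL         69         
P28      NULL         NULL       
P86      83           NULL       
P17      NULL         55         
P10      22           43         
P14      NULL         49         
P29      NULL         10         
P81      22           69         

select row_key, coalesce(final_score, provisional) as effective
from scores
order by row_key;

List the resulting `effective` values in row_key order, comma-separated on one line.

22, 49, NULL, 55, 21, 29, NULL, 10, 69, 22, 83, 61, 85

row_key=P10: final_score=22 → 22
row_key=P14: final_score=NULL, provisional=49 → 49
row_key=P15: final_score=NULL, provisional=NULL (all NULL) → NULL
row_key=P17: final_score=NULL, provisional=55 → 55
row_key=P20: final_score=NULL, provisional=21 → 21
row_key=P21: final_score=29 → 29
row_key=P28: final_score=NULL, provisional=NULL (all NULL) → NULL
row_key=P29: final_score=NULL, provisional=10 → 10
row_key=P63: final_score=NULL, provisional=69 → 69
row_key=P81: final_score=22 → 22
row_key=P86: final_score=83 → 83
row_key=P88: final_score=61 → 61
row_key=P90: final_score=NULL, provisional=85 → 85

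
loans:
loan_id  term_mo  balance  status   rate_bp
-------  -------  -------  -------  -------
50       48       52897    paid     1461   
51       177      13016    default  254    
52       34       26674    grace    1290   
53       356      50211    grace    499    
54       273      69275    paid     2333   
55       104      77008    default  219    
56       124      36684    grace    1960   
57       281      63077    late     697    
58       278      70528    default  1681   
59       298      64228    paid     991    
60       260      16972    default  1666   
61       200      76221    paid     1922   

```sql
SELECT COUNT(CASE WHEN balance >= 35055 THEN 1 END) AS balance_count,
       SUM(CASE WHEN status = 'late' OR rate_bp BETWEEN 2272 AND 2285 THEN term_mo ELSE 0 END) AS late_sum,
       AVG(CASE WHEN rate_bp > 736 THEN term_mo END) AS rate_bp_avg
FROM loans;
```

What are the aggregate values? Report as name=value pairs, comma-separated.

[balance_count: balance >= 35055]
loan_id=50: ✓ → 1
loan_id=51: ✗
loan_id=52: ✗
loan_id=53: ✓ → 1
loan_id=54: ✓ → 1
loan_id=55: ✓ → 1
loan_id=56: ✓ → 1
loan_id=57: ✓ → 1
loan_id=58: ✓ → 1
loan_id=59: ✓ → 1
loan_id=60: ✗
loan_id=61: ✓ → 1
balance_count = COUNT(1, 1, 1, 1, 1, 1, 1, 1, 1) = 9
—
[late_sum: status = 'late' OR rate_bp BETWEEN 2272 AND 2285]
loan_id=50: ✗
loan_id=51: ✗
loan_id=52: ✗
loan_id=53: ✗
loan_id=54: ✗
loan_id=55: ✗
loan_id=56: ✗
loan_id=57: ✓ → 281
loan_id=58: ✗
loan_id=59: ✗
loan_id=60: ✗
loan_id=61: ✗
late_sum = 281
—
[rate_bp_avg: rate_bp > 736]
loan_id=50: ✓ → 48
loan_id=51: ✗
loan_id=52: ✓ → 34
loan_id=53: ✗
loan_id=54: ✓ → 273
loan_id=55: ✗
loan_id=56: ✓ → 124
loan_id=57: ✗
loan_id=58: ✓ → 278
loan_id=59: ✓ → 298
loan_id=60: ✓ → 260
loan_id=61: ✓ → 200
rate_bp_avg = (48 + 34 + 273 + 124 + 278 + 298 + 260 + 200) / 8 = 189.375

balance_count=9, late_sum=281, rate_bp_avg=189.375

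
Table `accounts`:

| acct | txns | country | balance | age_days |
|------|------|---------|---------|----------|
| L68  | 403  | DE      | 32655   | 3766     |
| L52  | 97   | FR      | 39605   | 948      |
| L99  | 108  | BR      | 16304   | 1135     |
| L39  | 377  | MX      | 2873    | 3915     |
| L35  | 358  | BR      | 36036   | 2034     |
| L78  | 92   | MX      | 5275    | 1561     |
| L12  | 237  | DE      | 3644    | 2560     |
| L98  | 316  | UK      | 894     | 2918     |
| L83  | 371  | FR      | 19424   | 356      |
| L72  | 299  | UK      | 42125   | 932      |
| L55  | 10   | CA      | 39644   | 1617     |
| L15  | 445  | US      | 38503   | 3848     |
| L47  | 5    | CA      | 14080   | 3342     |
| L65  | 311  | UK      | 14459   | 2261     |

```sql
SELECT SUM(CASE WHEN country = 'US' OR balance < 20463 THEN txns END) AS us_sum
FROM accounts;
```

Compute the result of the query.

acct=L68: ✗
acct=L52: ✗
acct=L99: ✓ → 108
acct=L39: ✓ → 377
acct=L35: ✗
acct=L78: ✓ → 92
acct=L12: ✓ → 237
acct=L98: ✓ → 316
acct=L83: ✓ → 371
acct=L72: ✗
acct=L55: ✗
acct=L15: ✓ → 445
acct=L47: ✓ → 5
acct=L65: ✓ → 311
us_sum = 108 + 377 + 92 + 237 + 316 + 371 + 445 + 5 + 311 = 2262

2262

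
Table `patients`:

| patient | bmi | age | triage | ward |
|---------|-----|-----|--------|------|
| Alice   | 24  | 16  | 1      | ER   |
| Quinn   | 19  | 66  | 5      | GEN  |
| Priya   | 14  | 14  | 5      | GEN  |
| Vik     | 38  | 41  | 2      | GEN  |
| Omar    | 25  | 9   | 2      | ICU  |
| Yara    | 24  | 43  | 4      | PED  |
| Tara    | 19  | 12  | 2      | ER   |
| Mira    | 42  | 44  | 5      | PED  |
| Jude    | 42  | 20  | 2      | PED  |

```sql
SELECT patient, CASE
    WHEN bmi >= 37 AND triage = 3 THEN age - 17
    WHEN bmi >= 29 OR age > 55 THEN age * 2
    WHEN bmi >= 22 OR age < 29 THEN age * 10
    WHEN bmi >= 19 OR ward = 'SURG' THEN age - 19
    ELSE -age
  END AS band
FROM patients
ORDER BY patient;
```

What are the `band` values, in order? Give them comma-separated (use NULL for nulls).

160, 40, 88, 90, 140, 132, 120, 82, 430

patient=Alice: bmi >= 22 OR age < 29 → 160
patient=Jude: bmi >= 29 OR age > 55 → 40
patient=Mira: bmi >= 29 OR age > 55 → 88
patient=Omar: bmi >= 22 OR age < 29 → 90
patient=Priya: bmi >= 22 OR age < 29 → 140
patient=Quinn: bmi >= 29 OR age > 55 → 132
patient=Tara: bmi >= 22 OR age < 29 → 120
patient=Vik: bmi >= 29 OR age > 55 → 82
patient=Yara: bmi >= 22 OR age < 29 → 430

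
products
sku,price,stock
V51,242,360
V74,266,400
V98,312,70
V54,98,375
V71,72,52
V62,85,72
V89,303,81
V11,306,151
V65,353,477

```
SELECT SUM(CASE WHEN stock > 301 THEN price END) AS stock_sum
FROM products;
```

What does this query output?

959

sku=V51: ✓ → 242
sku=V74: ✓ → 266
sku=V98: ✗
sku=V54: ✓ → 98
sku=V71: ✗
sku=V62: ✗
sku=V89: ✗
sku=V11: ✗
sku=V65: ✓ → 353
stock_sum = 242 + 266 + 98 + 353 = 959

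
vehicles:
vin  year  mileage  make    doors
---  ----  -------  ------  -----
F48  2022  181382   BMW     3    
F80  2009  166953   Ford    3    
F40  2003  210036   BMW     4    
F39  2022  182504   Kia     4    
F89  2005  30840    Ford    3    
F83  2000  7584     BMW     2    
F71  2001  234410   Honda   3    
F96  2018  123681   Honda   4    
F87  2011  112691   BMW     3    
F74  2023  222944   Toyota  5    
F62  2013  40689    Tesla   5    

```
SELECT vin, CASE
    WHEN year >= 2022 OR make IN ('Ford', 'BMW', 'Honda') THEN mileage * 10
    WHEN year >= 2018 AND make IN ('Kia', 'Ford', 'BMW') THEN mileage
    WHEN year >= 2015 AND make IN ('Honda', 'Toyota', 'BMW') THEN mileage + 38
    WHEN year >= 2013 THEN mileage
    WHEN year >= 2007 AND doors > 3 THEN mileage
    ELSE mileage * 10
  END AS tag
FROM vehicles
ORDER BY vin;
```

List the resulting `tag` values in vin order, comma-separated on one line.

1825040, 2100360, 1813820, 40689, 2344100, 2229440, 1669530, 75840, 1126910, 308400, 1236810

vin=F39: year >= 2022 OR make IN ('Ford', 'BMW', 'Honda') → 1825040
vin=F40: year >= 2022 OR make IN ('Ford', 'BMW', 'Honda') → 2100360
vin=F48: year >= 2022 OR make IN ('Ford', 'BMW', 'Honda') → 1813820
vin=F62: year >= 2013 → 40689
vin=F71: year >= 2022 OR make IN ('Ford', 'BMW', 'Honda') → 2344100
vin=F74: year >= 2022 OR make IN ('Ford', 'BMW', 'Honda') → 2229440
vin=F80: year >= 2022 OR make IN ('Ford', 'BMW', 'Honda') → 1669530
vin=F83: year >= 2022 OR make IN ('Ford', 'BMW', 'Honda') → 75840
vin=F87: year >= 2022 OR make IN ('Ford', 'BMW', 'Honda') → 1126910
vin=F89: year >= 2022 OR make IN ('Ford', 'BMW', 'Honda') → 308400
vin=F96: year >= 2022 OR make IN ('Ford', 'BMW', 'Honda') → 1236810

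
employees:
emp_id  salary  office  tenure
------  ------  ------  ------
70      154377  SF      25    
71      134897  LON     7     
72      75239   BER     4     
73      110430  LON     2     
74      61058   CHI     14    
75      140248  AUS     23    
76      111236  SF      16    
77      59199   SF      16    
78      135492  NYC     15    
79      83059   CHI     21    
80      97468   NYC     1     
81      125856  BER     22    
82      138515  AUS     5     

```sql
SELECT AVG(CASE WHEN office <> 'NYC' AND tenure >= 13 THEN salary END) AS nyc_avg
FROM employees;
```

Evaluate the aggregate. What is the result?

105004.7142857143

emp_id=70: ✓ → 154377
emp_id=71: ✗
emp_id=72: ✗
emp_id=73: ✗
emp_id=74: ✓ → 61058
emp_id=75: ✓ → 140248
emp_id=76: ✓ → 111236
emp_id=77: ✓ → 59199
emp_id=78: ✗
emp_id=79: ✓ → 83059
emp_id=80: ✗
emp_id=81: ✓ → 125856
emp_id=82: ✗
nyc_avg = (154377 + 61058 + 140248 + 111236 + 59199 + 83059 + 125856) / 7 = 105004.7142857143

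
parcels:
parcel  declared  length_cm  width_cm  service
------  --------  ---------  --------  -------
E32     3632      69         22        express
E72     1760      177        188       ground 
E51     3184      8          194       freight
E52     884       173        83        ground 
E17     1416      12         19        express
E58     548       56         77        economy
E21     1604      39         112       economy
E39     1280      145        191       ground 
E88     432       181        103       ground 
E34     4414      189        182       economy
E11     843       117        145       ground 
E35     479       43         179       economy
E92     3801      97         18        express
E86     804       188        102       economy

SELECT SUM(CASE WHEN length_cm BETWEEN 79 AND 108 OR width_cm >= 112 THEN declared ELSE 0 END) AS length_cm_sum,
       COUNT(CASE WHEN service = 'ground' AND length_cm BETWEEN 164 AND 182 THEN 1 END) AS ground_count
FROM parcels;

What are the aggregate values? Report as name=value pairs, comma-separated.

[length_cm_sum: length_cm BETWEEN 79 AND 108 OR width_cm >= 112]
parcel=E32: ✗
parcel=E72: ✓ → 1760
parcel=E51: ✓ → 3184
parcel=E52: ✗
parcel=E17: ✗
parcel=E58: ✗
parcel=E21: ✓ → 1604
parcel=E39: ✓ → 1280
parcel=E88: ✗
parcel=E34: ✓ → 4414
parcel=E11: ✓ → 843
parcel=E35: ✓ → 479
parcel=E92: ✓ → 3801
parcel=E86: ✗
length_cm_sum = 1760 + 3184 + 1604 + 1280 + 4414 + 843 + 479 + 3801 = 17365
—
[ground_count: service = 'ground' AND length_cm BETWEEN 164 AND 182]
parcel=E32: ✗
parcel=E72: ✓ → 1
parcel=E51: ✗
parcel=E52: ✓ → 1
parcel=E17: ✗
parcel=E58: ✗
parcel=E21: ✗
parcel=E39: ✗
parcel=E88: ✓ → 1
parcel=E34: ✗
parcel=E11: ✗
parcel=E35: ✗
parcel=E92: ✗
parcel=E86: ✗
ground_count = COUNT(1, 1, 1) = 3

length_cm_sum=17365, ground_count=3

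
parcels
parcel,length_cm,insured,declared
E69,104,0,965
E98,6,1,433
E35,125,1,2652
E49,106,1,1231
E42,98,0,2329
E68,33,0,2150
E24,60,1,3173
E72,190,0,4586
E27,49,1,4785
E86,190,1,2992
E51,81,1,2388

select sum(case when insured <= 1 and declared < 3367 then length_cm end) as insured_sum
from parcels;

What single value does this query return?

parcel=E69: ✓ → 104
parcel=E98: ✓ → 6
parcel=E35: ✓ → 125
parcel=E49: ✓ → 106
parcel=E42: ✓ → 98
parcel=E68: ✓ → 33
parcel=E24: ✓ → 60
parcel=E72: ✗
parcel=E27: ✗
parcel=E86: ✓ → 190
parcel=E51: ✓ → 81
insured_sum = 104 + 6 + 125 + 106 + 98 + 33 + 60 + 190 + 81 = 803

803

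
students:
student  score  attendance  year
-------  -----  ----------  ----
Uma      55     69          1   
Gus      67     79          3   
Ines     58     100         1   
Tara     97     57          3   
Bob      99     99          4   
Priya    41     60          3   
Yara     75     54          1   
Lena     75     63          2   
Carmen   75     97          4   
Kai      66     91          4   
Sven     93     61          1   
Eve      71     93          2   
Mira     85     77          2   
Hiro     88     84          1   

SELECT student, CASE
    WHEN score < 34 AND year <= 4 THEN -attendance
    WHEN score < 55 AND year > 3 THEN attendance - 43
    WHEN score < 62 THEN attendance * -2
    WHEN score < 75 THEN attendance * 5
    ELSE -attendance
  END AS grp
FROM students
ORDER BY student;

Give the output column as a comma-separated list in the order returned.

-99, -97, 465, 395, -84, -200, 455, -63, -77, -120, -61, -57, -138, -54

student=Bob: ELSE → -99
student=Carmen: ELSE → -97
student=Eve: score < 75 → 465
student=Gus: score < 75 → 395
student=Hiro: ELSE → -84
student=Ines: score < 62 → -200
student=Kai: score < 75 → 455
student=Lena: ELSE → -63
student=Mira: ELSE → -77
student=Priya: score < 62 → -120
student=Sven: ELSE → -61
student=Tara: ELSE → -57
student=Uma: score < 62 → -138
student=Yara: ELSE → -54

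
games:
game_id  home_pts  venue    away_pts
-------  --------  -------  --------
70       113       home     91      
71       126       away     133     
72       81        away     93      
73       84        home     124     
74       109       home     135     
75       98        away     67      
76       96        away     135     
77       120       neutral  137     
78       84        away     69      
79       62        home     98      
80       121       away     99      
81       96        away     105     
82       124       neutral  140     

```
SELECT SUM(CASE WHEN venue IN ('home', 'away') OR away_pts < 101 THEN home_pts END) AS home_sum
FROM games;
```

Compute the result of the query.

game_id=70: ✓ → 113
game_id=71: ✓ → 126
game_id=72: ✓ → 81
game_id=73: ✓ → 84
game_id=74: ✓ → 109
game_id=75: ✓ → 98
game_id=76: ✓ → 96
game_id=77: ✗
game_id=78: ✓ → 84
game_id=79: ✓ → 62
game_id=80: ✓ → 121
game_id=81: ✓ → 96
game_id=82: ✗
home_sum = 113 + 126 + 81 + 84 + 109 + 98 + 96 + 84 + 62 + 121 + 96 = 1070

1070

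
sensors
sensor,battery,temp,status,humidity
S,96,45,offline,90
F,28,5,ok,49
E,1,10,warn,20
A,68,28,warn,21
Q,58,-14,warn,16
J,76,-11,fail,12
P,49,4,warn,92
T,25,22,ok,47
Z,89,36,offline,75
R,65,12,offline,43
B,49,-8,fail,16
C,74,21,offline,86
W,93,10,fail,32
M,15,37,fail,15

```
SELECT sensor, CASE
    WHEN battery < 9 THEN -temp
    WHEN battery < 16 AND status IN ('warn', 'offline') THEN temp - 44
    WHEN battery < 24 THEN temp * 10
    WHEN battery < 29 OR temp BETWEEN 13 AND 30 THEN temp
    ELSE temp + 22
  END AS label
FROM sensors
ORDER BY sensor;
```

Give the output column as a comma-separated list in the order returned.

28, 14, 21, -10, 5, 11, 370, 26, 8, 34, 67, 22, 32, 58

sensor=A: battery < 29 OR temp BETWEEN 13 AND 30 → 28
sensor=B: ELSE → 14
sensor=C: battery < 29 OR temp BETWEEN 13 AND 30 → 21
sensor=E: battery < 9 → -10
sensor=F: battery < 29 OR temp BETWEEN 13 AND 30 → 5
sensor=J: ELSE → 11
sensor=M: battery < 24 → 370
sensor=P: ELSE → 26
sensor=Q: ELSE → 8
sensor=R: ELSE → 34
sensor=S: ELSE → 67
sensor=T: battery < 29 OR temp BETWEEN 13 AND 30 → 22
sensor=W: ELSE → 32
sensor=Z: ELSE → 58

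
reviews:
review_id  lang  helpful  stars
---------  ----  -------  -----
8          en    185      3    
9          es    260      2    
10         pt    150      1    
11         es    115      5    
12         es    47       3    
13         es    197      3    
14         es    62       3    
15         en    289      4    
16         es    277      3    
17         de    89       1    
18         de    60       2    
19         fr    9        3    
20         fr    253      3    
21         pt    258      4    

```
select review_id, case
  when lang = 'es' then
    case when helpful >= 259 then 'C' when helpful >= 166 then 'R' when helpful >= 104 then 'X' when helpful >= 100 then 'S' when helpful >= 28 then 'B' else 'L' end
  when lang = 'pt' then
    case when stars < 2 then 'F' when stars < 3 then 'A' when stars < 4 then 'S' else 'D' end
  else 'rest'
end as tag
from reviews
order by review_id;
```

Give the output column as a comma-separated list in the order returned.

review_id=8: lang='en' → outer ELSE → rest
review_id=9: lang='es' → inner[helpful >= 259] → C
review_id=10: lang='pt' → inner[stars < 2] → F
review_id=11: lang='es' → inner[helpful >= 104] → X
review_id=12: lang='es' → inner[helpful >= 28] → B
review_id=13: lang='es' → inner[helpful >= 166] → R
review_id=14: lang='es' → inner[helpful >= 28] → B
review_id=15: lang='en' → outer ELSE → rest
review_id=16: lang='es' → inner[helpful >= 259] → C
review_id=17: lang='de' → outer ELSE → rest
review_id=18: lang='de' → outer ELSE → rest
review_id=19: lang='fr' → outer ELSE → rest
review_id=20: lang='fr' → outer ELSE → rest
review_id=21: lang='pt' → inner[ELSE] → D

rest, C, F, X, B, R, B, rest, C, rest, rest, rest, rest, D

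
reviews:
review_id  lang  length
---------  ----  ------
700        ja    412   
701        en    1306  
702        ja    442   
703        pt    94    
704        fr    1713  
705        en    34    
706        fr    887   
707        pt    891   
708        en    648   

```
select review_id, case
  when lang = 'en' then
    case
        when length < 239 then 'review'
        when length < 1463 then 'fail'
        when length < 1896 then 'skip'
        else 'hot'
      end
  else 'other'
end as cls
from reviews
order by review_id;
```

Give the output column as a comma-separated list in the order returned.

review_id=700: lang='ja' → outer ELSE → other
review_id=701: lang='en' → inner[length < 1463] → fail
review_id=702: lang='ja' → outer ELSE → other
review_id=703: lang='pt' → outer ELSE → other
review_id=704: lang='fr' → outer ELSE → other
review_id=705: lang='en' → inner[length < 239] → review
review_id=706: lang='fr' → outer ELSE → other
review_id=707: lang='pt' → outer ELSE → other
review_id=708: lang='en' → inner[length < 1463] → fail

other, fail, other, other, other, review, other, other, fail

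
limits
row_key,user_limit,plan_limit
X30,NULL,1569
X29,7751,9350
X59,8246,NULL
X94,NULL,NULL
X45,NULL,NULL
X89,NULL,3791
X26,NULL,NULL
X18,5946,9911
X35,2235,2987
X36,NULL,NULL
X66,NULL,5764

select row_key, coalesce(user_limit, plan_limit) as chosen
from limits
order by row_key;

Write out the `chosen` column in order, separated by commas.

row_key=X18: user_limit=5946 → 5946
row_key=X26: user_limit=NULL, plan_limit=NULL (all NULL) → NULL
row_key=X29: user_limit=7751 → 7751
row_key=X30: user_limit=NULL, plan_limit=1569 → 1569
row_key=X35: user_limit=2235 → 2235
row_key=X36: user_limit=NULL, plan_limit=NULL (all NULL) → NULL
row_key=X45: user_limit=NULL, plan_limit=NULL (all NULL) → NULL
row_key=X59: user_limit=8246 → 8246
row_key=X66: user_limit=NULL, plan_limit=5764 → 5764
row_key=X89: user_limit=NULL, plan_limit=3791 → 3791
row_key=X94: user_limit=NULL, plan_limit=NULL (all NULL) → NULL

5946, NULL, 7751, 1569, 2235, NULL, NULL, 8246, 5764, 3791, NULL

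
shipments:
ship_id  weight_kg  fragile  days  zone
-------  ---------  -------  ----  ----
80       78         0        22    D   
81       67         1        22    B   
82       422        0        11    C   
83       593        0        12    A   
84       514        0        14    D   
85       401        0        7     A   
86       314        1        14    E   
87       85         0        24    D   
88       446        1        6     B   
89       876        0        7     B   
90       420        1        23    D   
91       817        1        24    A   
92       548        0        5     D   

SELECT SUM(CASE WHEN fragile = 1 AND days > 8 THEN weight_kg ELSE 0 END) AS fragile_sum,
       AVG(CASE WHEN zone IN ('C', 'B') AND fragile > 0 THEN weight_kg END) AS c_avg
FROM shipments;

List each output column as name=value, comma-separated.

fragile_sum=1618, c_avg=256.5

[fragile_sum: fragile = 1 AND days > 8]
ship_id=80: ✗
ship_id=81: ✓ → 67
ship_id=82: ✗
ship_id=83: ✗
ship_id=84: ✗
ship_id=85: ✗
ship_id=86: ✓ → 314
ship_id=87: ✗
ship_id=88: ✗
ship_id=89: ✗
ship_id=90: ✓ → 420
ship_id=91: ✓ → 817
ship_id=92: ✗
fragile_sum = 67 + 314 + 420 + 817 = 1618
—
[c_avg: zone IN ('C', 'B') AND fragile > 0]
ship_id=80: ✗
ship_id=81: ✓ → 67
ship_id=82: ✗
ship_id=83: ✗
ship_id=84: ✗
ship_id=85: ✗
ship_id=86: ✗
ship_id=87: ✗
ship_id=88: ✓ → 446
ship_id=89: ✗
ship_id=90: ✗
ship_id=91: ✗
ship_id=92: ✗
c_avg = (67 + 446) / 2 = 256.5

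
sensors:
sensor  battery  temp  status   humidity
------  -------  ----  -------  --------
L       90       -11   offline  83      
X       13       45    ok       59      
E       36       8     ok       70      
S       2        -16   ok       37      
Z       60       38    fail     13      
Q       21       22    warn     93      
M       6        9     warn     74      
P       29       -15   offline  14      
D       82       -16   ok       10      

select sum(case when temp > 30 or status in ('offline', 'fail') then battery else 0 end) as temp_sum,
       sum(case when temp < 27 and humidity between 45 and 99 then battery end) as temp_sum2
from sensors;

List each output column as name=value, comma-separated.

temp_sum=192, temp_sum2=153

[temp_sum: temp > 30 or status in ('offline', 'fail')]
sensor=L: ✓ → 90
sensor=X: ✓ → 13
sensor=E: ✗
sensor=S: ✗
sensor=Z: ✓ → 60
sensor=Q: ✗
sensor=M: ✗
sensor=P: ✓ → 29
sensor=D: ✗
temp_sum = 90 + 13 + 60 + 29 = 192
—
[temp_sum2: temp < 27 and humidity between 45 and 99]
sensor=L: ✓ → 90
sensor=X: ✗
sensor=E: ✓ → 36
sensor=S: ✗
sensor=Z: ✗
sensor=Q: ✓ → 21
sensor=M: ✓ → 6
sensor=P: ✗
sensor=D: ✗
temp_sum2 = 90 + 36 + 21 + 6 = 153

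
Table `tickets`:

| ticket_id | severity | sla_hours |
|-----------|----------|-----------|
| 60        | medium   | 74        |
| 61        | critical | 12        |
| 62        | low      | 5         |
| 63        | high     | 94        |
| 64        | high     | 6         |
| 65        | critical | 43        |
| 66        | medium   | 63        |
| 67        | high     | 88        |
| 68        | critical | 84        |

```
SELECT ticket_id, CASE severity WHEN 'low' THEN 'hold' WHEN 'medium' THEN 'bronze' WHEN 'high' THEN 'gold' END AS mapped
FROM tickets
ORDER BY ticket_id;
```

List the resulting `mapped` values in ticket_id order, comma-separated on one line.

bronze, NULL, hold, gold, gold, NULL, bronze, gold, NULL

ticket_id=60: severity='medium' → bronze
ticket_id=61: (no match → NULL) → NULL
ticket_id=62: severity='low' → hold
ticket_id=63: severity='high' → gold
ticket_id=64: severity='high' → gold
ticket_id=65: (no match → NULL) → NULL
ticket_id=66: severity='medium' → bronze
ticket_id=67: severity='high' → gold
ticket_id=68: (no match → NULL) → NULL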